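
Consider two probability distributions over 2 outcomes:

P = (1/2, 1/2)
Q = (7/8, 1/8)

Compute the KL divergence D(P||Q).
D(P||Q) = Σ P(i) log₂(P(i)/Q(i))
  i=0: (1/2) × log₂((1/2)/(7/8)) = (1/2) × log₂(4/7) = -0.4037
  i=1: (1/2) × log₂((1/2)/(1/8)) = (1/2) × log₂(4) = 1.0000
D(P||Q) = -0.4037 + 1.0000
  = 0.5963 bits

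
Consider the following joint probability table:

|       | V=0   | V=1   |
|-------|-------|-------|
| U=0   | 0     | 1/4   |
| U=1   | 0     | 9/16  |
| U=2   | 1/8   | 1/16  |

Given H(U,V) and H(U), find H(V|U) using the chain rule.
From the chain rule: H(U,V) = H(U) + H(V|U)
Therefore: H(V|U) = H(U,V) - H(U)

H(U,V) = -[(1/4)·log₂(1/4) + (9/16)·log₂(9/16) + (1/8)·log₂(1/8) + (1/16)·log₂(1/16)]
  = 0.5000 + 0.4669 + 0.3750 + 0.2500
  = 1.5919 bits
Marginal P(U) (row sums):
  P(U=0) = 0 + 1/4 = 1/4
  P(U=1) = 0 + 9/16 = 9/16
  P(U=2) = 1/8 + 1/16 = 3/16
H(U) = -[(1/4)·log₂(1/4) + (9/16)·log₂(9/16) + (3/16)·log₂(3/16)]
  = 0.5000 + 0.4669 + 0.4528
  = 1.4197 bits

H(V|U) = 1.5919 - 1.4197 = 0.1722 bits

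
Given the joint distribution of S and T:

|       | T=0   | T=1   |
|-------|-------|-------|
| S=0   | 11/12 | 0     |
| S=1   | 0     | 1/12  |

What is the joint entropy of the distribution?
H(S,T) = -Σ P(S,T) log₂ P(S,T), summed over the non-zero cells:
H(S,T) = -[(11/12)·log₂(11/12) + (1/12)·log₂(1/12)]
  = 0.1151 + 0.2987
  = 0.4138 bits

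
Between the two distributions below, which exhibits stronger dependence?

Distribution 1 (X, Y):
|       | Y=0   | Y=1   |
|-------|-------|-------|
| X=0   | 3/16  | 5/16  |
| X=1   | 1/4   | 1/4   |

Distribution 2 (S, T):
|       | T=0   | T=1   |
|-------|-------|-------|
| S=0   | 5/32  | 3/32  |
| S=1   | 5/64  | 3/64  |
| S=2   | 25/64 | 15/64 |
Distribution 1 (X, Y):
Marginal P(X) (row sums):
  P(X=0) = 3/16 + 5/16 = 1/2
  P(X=1) = 1/4 + 1/4 = 1/2
Marginal P(Y) (column sums):
  P(Y=0) = 3/16 + 1/4 = 7/16
  P(Y=1) = 5/16 + 1/4 = 9/16

H(X) = -[(1/2)·log₂(1/2) + (1/2)·log₂(1/2)]
  = 0.5000 + 0.5000
  = 1.0000 bits
H(Y) = -[(7/16)·log₂(7/16) + (9/16)·log₂(9/16)]
  = 0.5218 + 0.4669
  = 0.9887 bits
H(X,Y) = -[(3/16)·log₂(3/16) + (5/16)·log₂(5/16) + (1/4)·log₂(1/4) + (1/4)·log₂(1/4)]
  = 0.4528 + 0.5244 + 0.5000 + 0.5000
  = 1.9772 bits

I(X;Y) = H(X) + H(Y) - H(X,Y)
  = 1.0000 + 0.9887 - 1.9772
  = 0.0115 bits

Distribution 2 (S, T):
Marginal P(S) (row sums):
  P(S=0) = 5/32 + 3/32 = 1/4
  P(S=1) = 5/64 + 3/64 = 1/8
  P(S=2) = 25/64 + 15/64 = 5/8
Marginal P(T) (column sums):
  P(T=0) = 5/32 + 5/64 + 25/64 = 5/8
  P(T=1) = 3/32 + 3/64 + 15/64 = 3/8

H(S) = -[(1/4)·log₂(1/4) + (1/8)·log₂(1/8) + (5/8)·log₂(5/8)]
  = 0.5000 + 0.3750 + 0.4238
  = 1.2988 bits
H(T) = -[(5/8)·log₂(5/8) + (3/8)·log₂(3/8)]
  = 0.4238 + 0.5306
  = 0.9544 bits
H(S,T) = -[(5/32)·log₂(5/32) + (3/32)·log₂(3/32) + (5/64)·log₂(5/64) + (3/64)·log₂(3/64) + (25/64)·log₂(25/64) + (15/64)·log₂(15/64)]
  = 0.4184 + 0.3202 + 0.2873 + 0.2070 + 0.5297 + 0.4906
  = 2.2532 bits

I(S;T) = H(S) + H(T) - H(S,T)
  = 1.2988 + 0.9544 - 2.2532
  = 0.0000 bits

I(X;Y) = 0.0115 bits > I(S;T) = 0.0000 bits, so (X, Y) has the higher mutual information (stronger dependence).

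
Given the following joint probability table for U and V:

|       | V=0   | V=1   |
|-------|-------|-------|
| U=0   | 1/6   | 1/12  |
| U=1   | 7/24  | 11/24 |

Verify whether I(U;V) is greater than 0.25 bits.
Marginal P(U) (row sums):
  P(U=0) = 1/6 + 1/12 = 1/4
  P(U=1) = 7/24 + 11/24 = 3/4
Marginal P(V) (column sums):
  P(V=0) = 1/6 + 7/24 = 11/24
  P(V=1) = 1/12 + 11/24 = 13/24

H(U) = -[(1/4)·log₂(1/4) + (3/4)·log₂(3/4)]
  = 0.5000 + 0.3113
  = 0.8113 bits
H(V) = -[(11/24)·log₂(11/24) + (13/24)·log₂(13/24)]
  = 0.5159 + 0.4791
  = 0.9950 bits
H(U,V) = -[(1/6)·log₂(1/6) + (1/12)·log₂(1/12) + (7/24)·log₂(7/24) + (11/24)·log₂(11/24)]
  = 0.4308 + 0.2987 + 0.5185 + 0.5159
  = 1.7639 bits

I(U;V) = H(U) + H(V) - H(U,V)
  = 0.8113 + 0.9950 - 1.7639
  = 0.0424 bits

No. I(U;V) = 0.0424 bits, which is ≤ 0.25 bits.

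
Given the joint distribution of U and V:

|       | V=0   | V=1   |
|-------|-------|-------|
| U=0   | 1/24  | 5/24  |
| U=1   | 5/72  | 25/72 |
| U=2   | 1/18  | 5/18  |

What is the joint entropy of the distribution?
H(U,V) = -Σ P(U,V) log₂ P(U,V), summed over the non-zero cells:
H(U,V) = -[(1/24)·log₂(1/24) + (5/24)·log₂(5/24) + (5/72)·log₂(5/72) + (25/72)·log₂(25/72) + (1/18)·log₂(1/18) + (5/18)·log₂(5/18)]
  = 0.1910 + 0.4715 + 0.2672 + 0.5299 + 0.2317 + 0.5133
  = 2.2046 bits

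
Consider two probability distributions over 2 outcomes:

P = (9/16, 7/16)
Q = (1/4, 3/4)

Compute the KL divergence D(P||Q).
D(P||Q) = Σ P(i) log₂(P(i)/Q(i))
  i=0: (9/16) × log₂((9/16)/(1/4)) = (9/16) × log₂(9/4) = 0.6581
  i=1: (7/16) × log₂((7/16)/(3/4)) = (7/16) × log₂(7/12) = -0.3402
D(P||Q) = 0.6581 - 0.3402
  = 0.3179 bits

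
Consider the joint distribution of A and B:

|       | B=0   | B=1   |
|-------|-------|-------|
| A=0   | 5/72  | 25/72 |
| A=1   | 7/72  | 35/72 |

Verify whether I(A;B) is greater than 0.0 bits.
Marginal P(A) (row sums):
  P(A=0) = 5/72 + 25/72 = 5/12
  P(A=1) = 7/72 + 35/72 = 7/12
Marginal P(B) (column sums):
  P(B=0) = 5/72 + 7/72 = 1/6
  P(B=1) = 25/72 + 35/72 = 5/6

H(A) = -[(5/12)·log₂(5/12) + (7/12)·log₂(7/12)]
  = 0.5263 + 0.4536
  = 0.9799 bits
H(B) = -[(1/6)·log₂(1/6) + (5/6)·log₂(5/6)]
  = 0.4308 + 0.2192
  = 0.6500 bits
H(A,B) = -[(5/72)·log₂(5/72) + (25/72)·log₂(25/72) + (7/72)·log₂(7/72) + (35/72)·log₂(35/72)]
  = 0.2672 + 0.5299 + 0.3269 + 0.5059
  = 1.6299 bits

I(A;B) = H(A) + H(B) - H(A,B)
  = 0.9799 + 0.6500 - 1.6299
  = 0.0000 bits

No. I(A;B) = 0.0000 bits, which is ≤ 0.0 bits.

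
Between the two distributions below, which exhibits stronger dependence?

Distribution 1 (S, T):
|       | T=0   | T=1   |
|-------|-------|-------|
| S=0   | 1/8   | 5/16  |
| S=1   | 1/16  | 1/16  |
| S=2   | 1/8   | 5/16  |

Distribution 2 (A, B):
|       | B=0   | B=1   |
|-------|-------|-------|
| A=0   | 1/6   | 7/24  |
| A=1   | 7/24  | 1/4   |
Distribution 1 (S, T):
Marginal P(S) (row sums):
  P(S=0) = 1/8 + 5/16 = 7/16
  P(S=1) = 1/16 + 1/16 = 1/8
  P(S=2) = 1/8 + 5/16 = 7/16
Marginal P(T) (column sums):
  P(T=0) = 1/8 + 1/16 + 1/8 = 5/16
  P(T=1) = 5/16 + 1/16 + 5/16 = 11/16

H(S) = -[(7/16)·log₂(7/16) + (1/8)·log₂(1/8) + (7/16)·log₂(7/16)]
  = 0.5218 + 0.3750 + 0.5218
  = 1.4186 bits
H(T) = -[(5/16)·log₂(5/16) + (11/16)·log₂(11/16)]
  = 0.5244 + 0.3716
  = 0.8960 bits
H(S,T) = -[(1/8)·log₂(1/8) + (5/16)·log₂(5/16) + (1/16)·log₂(1/16) + (1/16)·log₂(1/16) + (1/8)·log₂(1/8) + (5/16)·log₂(5/16)]
  = 0.3750 + 0.5244 + 0.2500 + 0.2500 + 0.3750 + 0.5244
  = 2.2988 bits

I(S;T) = H(S) + H(T) - H(S,T)
  = 1.4186 + 0.8960 - 2.2988
  = 0.0158 bits

Distribution 2 (A, B):
Marginal P(A) (row sums):
  P(A=0) = 1/6 + 7/24 = 11/24
  P(A=1) = 7/24 + 1/4 = 13/24
Marginal P(B) (column sums):
  P(B=0) = 1/6 + 7/24 = 11/24
  P(B=1) = 7/24 + 1/4 = 13/24

H(A) = -[(11/24)·log₂(11/24) + (13/24)·log₂(13/24)]
  = 0.5159 + 0.4791
  = 0.9950 bits
H(B) = -[(11/24)·log₂(11/24) + (13/24)·log₂(13/24)]
  = 0.5159 + 0.4791
  = 0.9950 bits
H(A,B) = -[(1/6)·log₂(1/6) + (7/24)·log₂(7/24) + (7/24)·log₂(7/24) + (1/4)·log₂(1/4)]
  = 0.4308 + 0.5185 + 0.5185 + 0.5000
  = 1.9678 bits

I(A;B) = H(A) + H(B) - H(A,B)
  = 0.9950 + 0.9950 - 1.9678
  = 0.0222 bits

I(A;B) = 0.0222 bits > I(S;T) = 0.0158 bits, so (A, B) has the higher mutual information (stronger dependence).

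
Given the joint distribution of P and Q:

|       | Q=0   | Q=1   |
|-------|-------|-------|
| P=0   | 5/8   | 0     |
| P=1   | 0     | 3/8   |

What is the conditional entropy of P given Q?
Marginal P(Q) (column sums):
  P(Q=0) = 5/8 + 0 = 5/8
  P(Q=1) = 0 + 3/8 = 3/8

H(P|Q) = -Σ P(P,Q)·log₂ P(P|Q), where P(P|Q) = P(P,Q) / P(Q)
  (cells with P(P,Q) = 0 contribute 0)
  (P=0,Q=0): P(P|Q) = (5/8)/(5/8) = 1;  -(5/8)·log₂(1) = 0.0000
  (P=1,Q=1): P(P|Q) = (3/8)/(3/8) = 1;  -(3/8)·log₂(1) = 0.0000
H(P|Q) = 0.0000 + 0.0000
  = 0.0000 bits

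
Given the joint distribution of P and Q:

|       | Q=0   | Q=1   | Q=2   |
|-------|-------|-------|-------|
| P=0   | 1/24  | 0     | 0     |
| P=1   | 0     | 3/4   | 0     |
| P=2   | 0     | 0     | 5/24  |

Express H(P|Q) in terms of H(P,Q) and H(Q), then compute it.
H(P|Q) = H(P,Q) - H(Q)

Marginal P(Q) (column sums):
  P(Q=0) = 1/24 + 0 + 0 = 1/24
  P(Q=1) = 0 + 3/4 + 0 = 3/4
  P(Q=2) = 0 + 0 + 5/24 = 5/24

H(P,Q) = -[(1/24)·log₂(1/24) + (3/4)·log₂(3/4) + (5/24)·log₂(5/24)]
  = 0.1910 + 0.3113 + 0.4715
  = 0.9738 bits
H(Q) = -[(1/24)·log₂(1/24) + (3/4)·log₂(3/4) + (5/24)·log₂(5/24)]
  = 0.1910 + 0.3113 + 0.4715
  = 0.9738 bits

H(P|Q) = 0.9738 - 0.9738 = 0.0000 bits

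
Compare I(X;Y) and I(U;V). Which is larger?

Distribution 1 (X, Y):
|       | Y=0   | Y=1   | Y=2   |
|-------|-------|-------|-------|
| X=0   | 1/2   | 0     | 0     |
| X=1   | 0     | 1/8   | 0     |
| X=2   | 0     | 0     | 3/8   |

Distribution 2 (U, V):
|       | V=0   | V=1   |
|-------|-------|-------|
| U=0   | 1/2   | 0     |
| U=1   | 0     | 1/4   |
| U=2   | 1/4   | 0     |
Distribution 1 (X, Y):
Marginal P(X) (row sums):
  P(X=0) = 1/2 + 0 + 0 = 1/2
  P(X=1) = 0 + 1/8 + 0 = 1/8
  P(X=2) = 0 + 0 + 3/8 = 3/8
Marginal P(Y) (column sums):
  P(Y=0) = 1/2 + 0 + 0 = 1/2
  P(Y=1) = 0 + 1/8 + 0 = 1/8
  P(Y=2) = 0 + 0 + 3/8 = 3/8

H(X) = -[(1/2)·log₂(1/2) + (1/8)·log₂(1/8) + (3/8)·log₂(3/8)]
  = 0.5000 + 0.3750 + 0.5306
  = 1.4056 bits
H(Y) = -[(1/2)·log₂(1/2) + (1/8)·log₂(1/8) + (3/8)·log₂(3/8)]
  = 0.5000 + 0.3750 + 0.5306
  = 1.4056 bits
H(X,Y) = -[(1/2)·log₂(1/2) + (1/8)·log₂(1/8) + (3/8)·log₂(3/8)]
  = 0.5000 + 0.3750 + 0.5306
  = 1.4056 bits

I(X;Y) = H(X) + H(Y) - H(X,Y)
  = 1.4056 + 1.4056 - 1.4056
  = 1.4056 bits

Distribution 2 (U, V):
Marginal P(U) (row sums):
  P(U=0) = 1/2 + 0 = 1/2
  P(U=1) = 0 + 1/4 = 1/4
  P(U=2) = 1/4 + 0 = 1/4
Marginal P(V) (column sums):
  P(V=0) = 1/2 + 0 + 1/4 = 3/4
  P(V=1) = 0 + 1/4 + 0 = 1/4

H(U) = -[(1/2)·log₂(1/2) + (1/4)·log₂(1/4) + (1/4)·log₂(1/4)]
  = 0.5000 + 0.5000 + 0.5000
  = 1.5000 bits
H(V) = -[(3/4)·log₂(3/4) + (1/4)·log₂(1/4)]
  = 0.3113 + 0.5000
  = 0.8113 bits
H(U,V) = -[(1/2)·log₂(1/2) + (1/4)·log₂(1/4) + (1/4)·log₂(1/4)]
  = 0.5000 + 0.5000 + 0.5000
  = 1.5000 bits

I(U;V) = H(U) + H(V) - H(U,V)
  = 1.5000 + 0.8113 - 1.5000
  = 0.8113 bits

I(X;Y) = 1.4056 bits > I(U;V) = 0.8113 bits, so (X, Y) has the higher mutual information (stronger dependence).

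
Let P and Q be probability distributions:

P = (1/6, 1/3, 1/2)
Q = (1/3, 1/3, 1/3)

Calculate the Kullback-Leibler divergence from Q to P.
D(P||Q) = Σ P(i) log₂(P(i)/Q(i))
  i=0: (1/6) × log₂((1/6)/(1/3)) = (1/6) × log₂(1/2) = -0.1667
  i=1: (1/3) × log₂((1/3)/(1/3)) = (1/3) × log₂(1) = 0.0000
  i=2: (1/2) × log₂((1/2)/(1/3)) = (1/2) × log₂(3/2) = 0.2925
D(P||Q) = -0.1667 + 0.0000 + 0.2925
  = 0.1258 bits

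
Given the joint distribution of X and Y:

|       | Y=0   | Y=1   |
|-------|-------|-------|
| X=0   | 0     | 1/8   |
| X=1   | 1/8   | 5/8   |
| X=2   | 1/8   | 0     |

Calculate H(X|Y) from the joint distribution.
Marginal P(Y) (column sums):
  P(Y=0) = 0 + 1/8 + 1/8 = 1/4
  P(Y=1) = 1/8 + 5/8 + 0 = 3/4

H(X|Y) = -Σ P(X,Y)·log₂ P(X|Y), where P(X|Y) = P(X,Y) / P(Y)
  (cells with P(X,Y) = 0 contribute 0)
  (X=0,Y=1): P(X|Y) = (1/8)/(3/4) = 1/6;  -(1/8)·log₂(1/6) = 0.3231
  (X=1,Y=0): P(X|Y) = (1/8)/(1/4) = 1/2;  -(1/8)·log₂(1/2) = 0.1250
  (X=1,Y=1): P(X|Y) = (5/8)/(3/4) = 5/6;  -(5/8)·log₂(5/6) = 0.1644
  (X=2,Y=0): P(X|Y) = (1/8)/(1/4) = 1/2;  -(1/8)·log₂(1/2) = 0.1250
H(X|Y) = 0.3231 + 0.1250 + 0.1644 + 0.1250
  = 0.7375 bits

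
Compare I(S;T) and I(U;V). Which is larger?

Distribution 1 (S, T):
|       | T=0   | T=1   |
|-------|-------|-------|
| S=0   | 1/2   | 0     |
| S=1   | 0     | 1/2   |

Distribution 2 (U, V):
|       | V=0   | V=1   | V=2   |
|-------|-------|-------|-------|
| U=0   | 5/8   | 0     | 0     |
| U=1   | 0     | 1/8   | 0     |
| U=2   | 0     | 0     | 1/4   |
Distribution 1 (S, T):
Marginal P(S) (row sums):
  P(S=0) = 1/2 + 0 = 1/2
  P(S=1) = 0 + 1/2 = 1/2
Marginal P(T) (column sums):
  P(T=0) = 1/2 + 0 = 1/2
  P(T=1) = 0 + 1/2 = 1/2

H(S) = -[(1/2)·log₂(1/2) + (1/2)·log₂(1/2)]
  = 0.5000 + 0.5000
  = 1.0000 bits
H(T) = -[(1/2)·log₂(1/2) + (1/2)·log₂(1/2)]
  = 0.5000 + 0.5000
  = 1.0000 bits
H(S,T) = -[(1/2)·log₂(1/2) + (1/2)·log₂(1/2)]
  = 0.5000 + 0.5000
  = 1.0000 bits

I(S;T) = H(S) + H(T) - H(S,T)
  = 1.0000 + 1.0000 - 1.0000
  = 1.0000 bits

Distribution 2 (U, V):
Marginal P(U) (row sums):
  P(U=0) = 5/8 + 0 + 0 = 5/8
  P(U=1) = 0 + 1/8 + 0 = 1/8
  P(U=2) = 0 + 0 + 1/4 = 1/4
Marginal P(V) (column sums):
  P(V=0) = 5/8 + 0 + 0 = 5/8
  P(V=1) = 0 + 1/8 + 0 = 1/8
  P(V=2) = 0 + 0 + 1/4 = 1/4

H(U) = -[(5/8)·log₂(5/8) + (1/8)·log₂(1/8) + (1/4)·log₂(1/4)]
  = 0.4238 + 0.3750 + 0.5000
  = 1.2988 bits
H(V) = -[(5/8)·log₂(5/8) + (1/8)·log₂(1/8) + (1/4)·log₂(1/4)]
  = 0.4238 + 0.3750 + 0.5000
  = 1.2988 bits
H(U,V) = -[(5/8)·log₂(5/8) + (1/8)·log₂(1/8) + (1/4)·log₂(1/4)]
  = 0.4238 + 0.3750 + 0.5000
  = 1.2988 bits

I(U;V) = H(U) + H(V) - H(U,V)
  = 1.2988 + 1.2988 - 1.2988
  = 1.2988 bits

I(U;V) = 1.2988 bits > I(S;T) = 1.0000 bits, so (U, V) has the higher mutual information (stronger dependence).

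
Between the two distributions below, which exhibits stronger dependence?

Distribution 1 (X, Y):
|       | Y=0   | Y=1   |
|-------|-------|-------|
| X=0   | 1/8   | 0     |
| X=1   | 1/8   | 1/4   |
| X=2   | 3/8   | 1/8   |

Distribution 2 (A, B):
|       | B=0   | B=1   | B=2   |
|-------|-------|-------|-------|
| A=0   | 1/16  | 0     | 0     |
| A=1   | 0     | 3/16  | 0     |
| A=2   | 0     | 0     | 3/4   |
Distribution 1 (X, Y):
Marginal P(X) (row sums):
  P(X=0) = 1/8 + 0 = 1/8
  P(X=1) = 1/8 + 1/4 = 3/8
  P(X=2) = 3/8 + 1/8 = 1/2
Marginal P(Y) (column sums):
  P(Y=0) = 1/8 + 1/8 + 3/8 = 5/8
  P(Y=1) = 0 + 1/4 + 1/8 = 3/8

H(X) = -[(1/8)·log₂(1/8) + (3/8)·log₂(3/8) + (1/2)·log₂(1/2)]
  = 0.3750 + 0.5306 + 0.5000
  = 1.4056 bits
H(Y) = -[(5/8)·log₂(5/8) + (3/8)·log₂(3/8)]
  = 0.4238 + 0.5306
  = 0.9544 bits
H(X,Y) = -[(1/8)·log₂(1/8) + (1/8)·log₂(1/8) + (1/4)·log₂(1/4) + (3/8)·log₂(3/8) + (1/8)·log₂(1/8)]
  = 0.3750 + 0.3750 + 0.5000 + 0.5306 + 0.3750
  = 2.1556 bits

I(X;Y) = H(X) + H(Y) - H(X,Y)
  = 1.4056 + 0.9544 - 2.1556
  = 0.2044 bits

Distribution 2 (A, B):
Marginal P(A) (row sums):
  P(A=0) = 1/16 + 0 + 0 = 1/16
  P(A=1) = 0 + 3/16 + 0 = 3/16
  P(A=2) = 0 + 0 + 3/4 = 3/4
Marginal P(B) (column sums):
  P(B=0) = 1/16 + 0 + 0 = 1/16
  P(B=1) = 0 + 3/16 + 0 = 3/16
  P(B=2) = 0 + 0 + 3/4 = 3/4

H(A) = -[(1/16)·log₂(1/16) + (3/16)·log₂(3/16) + (3/4)·log₂(3/4)]
  = 0.2500 + 0.4528 + 0.3113
  = 1.0141 bits
H(B) = -[(1/16)·log₂(1/16) + (3/16)·log₂(3/16) + (3/4)·log₂(3/4)]
  = 0.2500 + 0.4528 + 0.3113
  = 1.0141 bits
H(A,B) = -[(1/16)·log₂(1/16) + (3/16)·log₂(3/16) + (3/4)·log₂(3/4)]
  = 0.2500 + 0.4528 + 0.3113
  = 1.0141 bits

I(A;B) = H(A) + H(B) - H(A,B)
  = 1.0141 + 1.0141 - 1.0141
  = 1.0141 bits

I(A;B) = 1.0141 bits > I(X;Y) = 0.2044 bits, so (A, B) has the higher mutual information (stronger dependence).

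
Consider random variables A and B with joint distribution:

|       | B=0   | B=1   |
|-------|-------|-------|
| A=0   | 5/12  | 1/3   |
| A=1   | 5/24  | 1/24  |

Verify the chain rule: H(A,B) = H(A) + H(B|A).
Left side:
H(A,B) = -[(5/12)·log₂(5/12) + (1/3)·log₂(1/3) + (5/24)·log₂(5/24) + (1/24)·log₂(1/24)]
  = 0.5263 + 0.5283 + 0.4715 + 0.1910
  = 1.7171 bits

Right side:
Marginal P(A) (row sums):
  P(A=0) = 5/12 + 1/3 = 3/4
  P(A=1) = 5/24 + 1/24 = 1/4
H(A) = -[(3/4)·log₂(3/4) + (1/4)·log₂(1/4)]
  = 0.3113 + 0.5000
  = 0.8113 bits
H(B|A) = -Σ P(A,B)·log₂ P(B|A), where P(B|A) = P(A,B) / P(A)
  (A=0,B=0): P(B|A) = (5/12)/(3/4) = 5/9;  -(5/12)·log₂(5/9) = 0.3533
  (A=0,B=1): P(B|A) = (1/3)/(3/4) = 4/9;  -(1/3)·log₂(4/9) = 0.3900
  (A=1,B=0): P(B|A) = (5/24)/(1/4) = 5/6;  -(5/24)·log₂(5/6) = 0.0548
  (A=1,B=1): P(B|A) = (1/24)/(1/4) = 1/6;  -(1/24)·log₂(1/6) = 0.1077
H(B|A) = 0.3533 + 0.3900 + 0.0548 + 0.1077
  = 0.9058 bits
H(A) + H(B|A) = 0.8113 + 0.9058 = 1.7171 bits

Both sides equal 1.7171 bits, so the chain rule holds ✓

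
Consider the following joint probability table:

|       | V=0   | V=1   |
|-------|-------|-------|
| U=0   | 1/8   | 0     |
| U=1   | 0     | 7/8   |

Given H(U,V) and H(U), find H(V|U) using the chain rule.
From the chain rule: H(U,V) = H(U) + H(V|U)
Therefore: H(V|U) = H(U,V) - H(U)

H(U,V) = -[(1/8)·log₂(1/8) + (7/8)·log₂(7/8)]
  = 0.3750 + 0.1686
  = 0.5436 bits
Marginal P(U) (row sums):
  P(U=0) = 1/8 + 0 = 1/8
  P(U=1) = 0 + 7/8 = 7/8
H(U) = -[(1/8)·log₂(1/8) + (7/8)·log₂(7/8)]
  = 0.3750 + 0.1686
  = 0.5436 bits

H(V|U) = 0.5436 - 0.5436 = 0.0000 bits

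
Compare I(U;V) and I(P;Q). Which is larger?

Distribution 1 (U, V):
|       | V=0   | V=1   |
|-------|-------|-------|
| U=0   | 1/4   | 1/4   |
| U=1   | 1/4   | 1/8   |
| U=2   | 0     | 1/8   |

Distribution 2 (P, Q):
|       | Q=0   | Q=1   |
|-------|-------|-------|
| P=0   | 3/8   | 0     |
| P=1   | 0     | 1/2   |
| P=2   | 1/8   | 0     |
Distribution 1 (U, V):
Marginal P(U) (row sums):
  P(U=0) = 1/4 + 1/4 = 1/2
  P(U=1) = 1/4 + 1/8 = 3/8
  P(U=2) = 0 + 1/8 = 1/8
Marginal P(V) (column sums):
  P(V=0) = 1/4 + 1/4 + 0 = 1/2
  P(V=1) = 1/4 + 1/8 + 1/8 = 1/2

H(U) = -[(1/2)·log₂(1/2) + (3/8)·log₂(3/8) + (1/8)·log₂(1/8)]
  = 0.5000 + 0.5306 + 0.3750
  = 1.4056 bits
H(V) = -[(1/2)·log₂(1/2) + (1/2)·log₂(1/2)]
  = 0.5000 + 0.5000
  = 1.0000 bits
H(U,V) = -[(1/4)·log₂(1/4) + (1/4)·log₂(1/4) + (1/4)·log₂(1/4) + (1/8)·log₂(1/8) + (1/8)·log₂(1/8)]
  = 0.5000 + 0.5000 + 0.5000 + 0.3750 + 0.3750
  = 2.2500 bits

I(U;V) = H(U) + H(V) - H(U,V)
  = 1.4056 + 1.0000 - 2.2500
  = 0.1556 bits

Distribution 2 (P, Q):
Marginal P(P) (row sums):
  P(P=0) = 3/8 + 0 = 3/8
  P(P=1) = 0 + 1/2 = 1/2
  P(P=2) = 1/8 + 0 = 1/8
Marginal P(Q) (column sums):
  P(Q=0) = 3/8 + 0 + 1/8 = 1/2
  P(Q=1) = 0 + 1/2 + 0 = 1/2

H(P) = -[(3/8)·log₂(3/8) + (1/2)·log₂(1/2) + (1/8)·log₂(1/8)]
  = 0.5306 + 0.5000 + 0.3750
  = 1.4056 bits
H(Q) = -[(1/2)·log₂(1/2) + (1/2)·log₂(1/2)]
  = 0.5000 + 0.5000
  = 1.0000 bits
H(P,Q) = -[(3/8)·log₂(3/8) + (1/2)·log₂(1/2) + (1/8)·log₂(1/8)]
  = 0.5306 + 0.5000 + 0.3750
  = 1.4056 bits

I(P;Q) = H(P) + H(Q) - H(P,Q)
  = 1.4056 + 1.0000 - 1.4056
  = 1.0000 bits

I(P;Q) = 1.0000 bits > I(U;V) = 0.1556 bits, so (P, Q) has the higher mutual information (stronger dependence).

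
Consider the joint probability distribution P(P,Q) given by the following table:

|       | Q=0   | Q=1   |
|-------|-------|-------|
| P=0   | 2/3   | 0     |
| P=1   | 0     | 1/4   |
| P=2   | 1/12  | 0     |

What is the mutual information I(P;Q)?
Marginal P(P) (row sums):
  P(P=0) = 2/3 + 0 = 2/3
  P(P=1) = 0 + 1/4 = 1/4
  P(P=2) = 1/12 + 0 = 1/12
Marginal P(Q) (column sums):
  P(Q=0) = 2/3 + 0 + 1/12 = 3/4
  P(Q=1) = 0 + 1/4 + 0 = 1/4

H(P) = -[(2/3)·log₂(2/3) + (1/4)·log₂(1/4) + (1/12)·log₂(1/12)]
  = 0.3900 + 0.5000 + 0.2987
  = 1.1887 bits
H(Q) = -[(3/4)·log₂(3/4) + (1/4)·log₂(1/4)]
  = 0.3113 + 0.5000
  = 0.8113 bits
H(P,Q) = -[(2/3)·log₂(2/3) + (1/4)·log₂(1/4) + (1/12)·log₂(1/12)]
  = 0.3900 + 0.5000 + 0.2987
  = 1.1887 bits

I(P;Q) = H(P) + H(Q) - H(P,Q)
  = 1.1887 + 0.8113 - 1.1887
  = 0.8113 bits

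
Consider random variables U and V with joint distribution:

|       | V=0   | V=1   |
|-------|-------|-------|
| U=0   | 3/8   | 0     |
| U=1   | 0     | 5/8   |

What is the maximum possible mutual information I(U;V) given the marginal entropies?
The upper bound on mutual information is I(U;V) ≤ min(H(U), H(V)).

Marginal P(U) (row sums):
  P(U=0) = 3/8 + 0 = 3/8
  P(U=1) = 0 + 5/8 = 5/8
Marginal P(V) (column sums):
  P(V=0) = 3/8 + 0 = 3/8
  P(V=1) = 0 + 5/8 = 5/8

H(U) = -[(3/8)·log₂(3/8) + (5/8)·log₂(5/8)]
  = 0.5306 + 0.4238
  = 0.9544 bits
H(V) = -[(3/8)·log₂(3/8) + (5/8)·log₂(5/8)]
  = 0.5306 + 0.4238
  = 0.9544 bits

Maximum possible I(U;V) = min(0.9544, 0.9544) = 0.9544 bits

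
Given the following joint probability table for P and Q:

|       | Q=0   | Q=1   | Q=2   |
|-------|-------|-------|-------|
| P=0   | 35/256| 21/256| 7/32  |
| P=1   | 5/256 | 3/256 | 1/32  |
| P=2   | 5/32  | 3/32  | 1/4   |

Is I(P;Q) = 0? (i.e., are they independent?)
Marginal P(P) (row sums):
  P(P=0) = 35/256 + 21/256 + 7/32 = 7/16
  P(P=1) = 5/256 + 3/256 + 1/32 = 1/16
  P(P=2) = 5/32 + 3/32 + 1/4 = 1/2
Marginal P(Q) (column sums):
  P(Q=0) = 35/256 + 5/256 + 5/32 = 5/16
  P(Q=1) = 21/256 + 3/256 + 3/32 = 3/16
  P(Q=2) = 7/32 + 1/32 + 1/4 = 1/2

P and Q are independent iff P(P=i,Q=j) = P(P=i)·P(Q=j) for every cell.
  P(P=0)·P(Q=0) = 7/16 × 5/16 = 35/256 = P(P=0,Q=0) ✓
  P(P=0)·P(Q=1) = 7/16 × 3/16 = 21/256 = P(P=0,Q=1) ✓
  P(P=0)·P(Q=2) = 7/16 × 1/2 = 7/32 = P(P=0,Q=2) ✓
  P(P=1)·P(Q=0) = 1/16 × 5/16 = 5/256 = P(P=1,Q=0) ✓
  P(P=1)·P(Q=1) = 1/16 × 3/16 = 3/256 = P(P=1,Q=1) ✓
  P(P=1)·P(Q=2) = 1/16 × 1/2 = 1/32 = P(P=1,Q=2) ✓
  P(P=2)·P(Q=0) = 1/2 × 5/16 = 5/32 = P(P=2,Q=0) ✓
  P(P=2)·P(Q=1) = 1/2 × 3/16 = 3/32 = P(P=2,Q=1) ✓
  P(P=2)·P(Q=2) = 1/2 × 1/2 = 1/4 = P(P=2,Q=2) ✓

Yes, P and Q are independent: every cell factors, so I(P;Q) = 0 bits.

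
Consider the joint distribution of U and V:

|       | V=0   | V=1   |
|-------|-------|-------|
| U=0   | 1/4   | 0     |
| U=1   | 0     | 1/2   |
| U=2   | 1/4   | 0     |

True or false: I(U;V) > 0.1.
Marginal P(U) (row sums):
  P(U=0) = 1/4 + 0 = 1/4
  P(U=1) = 0 + 1/2 = 1/2
  P(U=2) = 1/4 + 0 = 1/4
Marginal P(V) (column sums):
  P(V=0) = 1/4 + 0 + 1/4 = 1/2
  P(V=1) = 0 + 1/2 + 0 = 1/2

H(U) = -[(1/4)·log₂(1/4) + (1/2)·log₂(1/2) + (1/4)·log₂(1/4)]
  = 0.5000 + 0.5000 + 0.5000
  = 1.5000 bits
H(V) = -[(1/2)·log₂(1/2) + (1/2)·log₂(1/2)]
  = 0.5000 + 0.5000
  = 1.0000 bits
H(U,V) = -[(1/4)·log₂(1/4) + (1/2)·log₂(1/2) + (1/4)·log₂(1/4)]
  = 0.5000 + 0.5000 + 0.5000
  = 1.5000 bits

I(U;V) = H(U) + H(V) - H(U,V)
  = 1.5000 + 1.0000 - 1.5000
  = 1.0000 bits

True. I(U;V) = 1.0000 bits, which is > 0.1 bits.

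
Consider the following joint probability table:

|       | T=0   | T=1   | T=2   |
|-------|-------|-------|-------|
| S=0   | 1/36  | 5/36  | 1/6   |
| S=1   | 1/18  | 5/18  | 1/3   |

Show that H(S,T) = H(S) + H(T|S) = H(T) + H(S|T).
Marginal P(S) (row sums):
  P(S=0) = 1/36 + 5/36 + 1/6 = 1/3
  P(S=1) = 1/18 + 5/18 + 1/3 = 2/3
Marginal P(T) (column sums):
  P(T=0) = 1/36 + 1/18 = 1/12
  P(T=1) = 5/36 + 5/18 = 5/12
  P(T=2) = 1/6 + 1/3 = 1/2

Decomposition 1: H(S) + H(T|S)
H(S) = -[(1/3)·log₂(1/3) + (2/3)·log₂(2/3)]
  = 0.5283 + 0.3900
  = 0.9183 bits
H(T|S) = -Σ P(S,T)·log₂ P(T|S), where P(T|S) = P(S,T) / P(S)
  (S=0,T=0): P(T|S) = (1/36)/(1/3) = 1/12;  -(1/36)·log₂(1/12) = 0.0996
  (S=0,T=1): P(T|S) = (5/36)/(1/3) = 5/12;  -(5/36)·log₂(5/12) = 0.1754
  (S=0,T=2): P(T|S) = (1/6)/(1/3) = 1/2;  -(1/6)·log₂(1/2) = 0.1667
  (S=1,T=0): P(T|S) = (1/18)/(2/3) = 1/12;  -(1/18)·log₂(1/12) = 0.1992
  (S=1,T=1): P(T|S) = (5/18)/(2/3) = 5/12;  -(5/18)·log₂(5/12) = 0.3508
  (S=1,T=2): P(T|S) = (1/3)/(2/3) = 1/2;  -(1/3)·log₂(1/2) = 0.3333
H(T|S) = 0.0996 + 0.1754 + 0.1667 + 0.1992 + 0.3508 + 0.3333
  = 1.3250 bits
H(S) + H(T|S) = 0.9183 + 1.3250 = 2.2433 bits

Decomposition 2: H(T) + H(S|T)
H(T) = -[(1/12)·log₂(1/12) + (5/12)·log₂(5/12) + (1/2)·log₂(1/2)]
  = 0.2987 + 0.5263 + 0.5000
  = 1.3250 bits
H(S|T) = -Σ P(S,T)·log₂ P(S|T), where P(S|T) = P(S,T) / P(T)
  (S=0,T=0): P(S|T) = (1/36)/(1/12) = 1/3;  -(1/36)·log₂(1/3) = 0.0440
  (S=0,T=1): P(S|T) = (5/36)/(5/12) = 1/3;  -(5/36)·log₂(1/3) = 0.2201
  (S=0,T=2): P(S|T) = (1/6)/(1/2) = 1/3;  -(1/6)·log₂(1/3) = 0.2642
  (S=1,T=0): P(S|T) = (1/18)/(1/12) = 2/3;  -(1/18)·log₂(2/3) = 0.0325
  (S=1,T=1): P(S|T) = (5/18)/(5/12) = 2/3;  -(5/18)·log₂(2/3) = 0.1625
  (S=1,T=2): P(S|T) = (1/3)/(1/2) = 2/3;  -(1/3)·log₂(2/3) = 0.1950
H(S|T) = 0.0440 + 0.2201 + 0.2642 + 0.0325 + 0.1625 + 0.1950
  = 0.9183 bits
H(T) + H(S|T) = 1.3250 + 0.9183 = 2.2433 bits

Direct computation of the joint entropy:
H(S,T) = -[(1/36)·log₂(1/36) + (5/36)·log₂(5/36) + (1/6)·log₂(1/6) + (1/18)·log₂(1/18) + (5/18)·log₂(5/18) + (1/3)·log₂(1/3)]
  = 0.1436 + 0.3956 + 0.4308 + 0.2317 + 0.5133 + 0.5283
  = 2.2433 bits

All three agree: H(S,T) = 2.2433 bits ✓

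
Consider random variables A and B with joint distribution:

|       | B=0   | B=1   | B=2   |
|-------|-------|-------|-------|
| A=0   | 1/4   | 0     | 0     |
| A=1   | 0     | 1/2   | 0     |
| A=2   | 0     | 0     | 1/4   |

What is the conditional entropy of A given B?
Marginal P(B) (column sums):
  P(B=0) = 1/4 + 0 + 0 = 1/4
  P(B=1) = 0 + 1/2 + 0 = 1/2
  P(B=2) = 0 + 0 + 1/4 = 1/4

H(A|B) = -Σ P(A,B)·log₂ P(A|B), where P(A|B) = P(A,B) / P(B)
  (cells with P(A,B) = 0 contribute 0)
  (A=0,B=0): P(A|B) = (1/4)/(1/4) = 1;  -(1/4)·log₂(1) = 0.0000
  (A=1,B=1): P(A|B) = (1/2)/(1/2) = 1;  -(1/2)·log₂(1) = 0.0000
  (A=2,B=2): P(A|B) = (1/4)/(1/4) = 1;  -(1/4)·log₂(1) = 0.0000
H(A|B) = 0.0000 + 0.0000 + 0.0000
  = 0.0000 bits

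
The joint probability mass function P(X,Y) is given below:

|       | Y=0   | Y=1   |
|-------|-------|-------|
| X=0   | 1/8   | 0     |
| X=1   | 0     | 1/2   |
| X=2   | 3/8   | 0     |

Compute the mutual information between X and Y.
Marginal P(X) (row sums):
  P(X=0) = 1/8 + 0 = 1/8
  P(X=1) = 0 + 1/2 = 1/2
  P(X=2) = 3/8 + 0 = 3/8
Marginal P(Y) (column sums):
  P(Y=0) = 1/8 + 0 + 3/8 = 1/2
  P(Y=1) = 0 + 1/2 + 0 = 1/2

H(X) = -[(1/8)·log₂(1/8) + (1/2)·log₂(1/2) + (3/8)·log₂(3/8)]
  = 0.3750 + 0.5000 + 0.5306
  = 1.4056 bits
H(Y) = -[(1/2)·log₂(1/2) + (1/2)·log₂(1/2)]
  = 0.5000 + 0.5000
  = 1.0000 bits
H(X,Y) = -[(1/8)·log₂(1/8) + (1/2)·log₂(1/2) + (3/8)·log₂(3/8)]
  = 0.3750 + 0.5000 + 0.5306
  = 1.4056 bits

I(X;Y) = H(X) + H(Y) - H(X,Y)
  = 1.4056 + 1.0000 - 1.4056
  = 1.0000 bits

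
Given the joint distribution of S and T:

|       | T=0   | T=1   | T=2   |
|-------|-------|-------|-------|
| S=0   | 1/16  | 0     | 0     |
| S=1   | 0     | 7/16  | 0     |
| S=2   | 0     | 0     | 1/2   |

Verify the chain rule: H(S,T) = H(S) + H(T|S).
Left side:
H(S,T) = -[(1/16)·log₂(1/16) + (7/16)·log₂(7/16) + (1/2)·log₂(1/2)]
  = 0.2500 + 0.5218 + 0.5000
  = 1.2718 bits

Right side:
Marginal P(S) (row sums):
  P(S=0) = 1/16 + 0 + 0 = 1/16
  P(S=1) = 0 + 7/16 + 0 = 7/16
  P(S=2) = 0 + 0 + 1/2 = 1/2
H(S) = -[(1/16)·log₂(1/16) + (7/16)·log₂(7/16) + (1/2)·log₂(1/2)]
  = 0.2500 + 0.5218 + 0.5000
  = 1.2718 bits
H(T|S) = -Σ P(S,T)·log₂ P(T|S), where P(T|S) = P(S,T) / P(S)
  (cells with P(S,T) = 0 contribute 0)
  (S=0,T=0): P(T|S) = (1/16)/(1/16) = 1;  -(1/16)·log₂(1) = 0.0000
  (S=1,T=1): P(T|S) = (7/16)/(7/16) = 1;  -(7/16)·log₂(1) = 0.0000
  (S=2,T=2): P(T|S) = (1/2)/(1/2) = 1;  -(1/2)·log₂(1) = 0.0000
H(T|S) = 0.0000 + 0.0000 + 0.0000
  = 0.0000 bits
H(S) + H(T|S) = 1.2718 + 0.0000 = 1.2718 bits

Both sides equal 1.2718 bits, so the chain rule holds ✓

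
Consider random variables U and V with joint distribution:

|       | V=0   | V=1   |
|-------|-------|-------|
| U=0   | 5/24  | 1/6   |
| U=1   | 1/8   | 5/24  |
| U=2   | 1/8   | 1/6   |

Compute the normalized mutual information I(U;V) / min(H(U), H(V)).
Marginal P(U) (row sums):
  P(U=0) = 5/24 + 1/6 = 3/8
  P(U=1) = 1/8 + 5/24 = 1/3
  P(U=2) = 1/8 + 1/6 = 7/24
Marginal P(V) (column sums):
  P(V=0) = 5/24 + 1/8 + 1/8 = 11/24
  P(V=1) = 1/6 + 5/24 + 1/6 = 13/24

H(U) = -[(3/8)·log₂(3/8) + (1/3)·log₂(1/3) + (7/24)·log₂(7/24)]
  = 0.5306 + 0.5283 + 0.5185
  = 1.5774 bits
H(V) = -[(11/24)·log₂(11/24) + (13/24)·log₂(13/24)]
  = 0.5159 + 0.4791
  = 0.9950 bits
H(U,V) = -[(5/24)·log₂(5/24) + (1/6)·log₂(1/6) + (1/8)·log₂(1/8) + (5/24)·log₂(5/24) + (1/8)·log₂(1/8) + (1/6)·log₂(1/6)]
  = 0.4715 + 0.4308 + 0.3750 + 0.4715 + 0.3750 + 0.4308
  = 2.5546 bits

I(U;V) = H(U) + H(V) - H(U,V)
  = 1.5774 + 0.9950 - 2.5546
  = 0.0178 bits

min(H(U), H(V)) = min(1.5774, 0.9950) = 0.9950 bits
Normalized MI = 0.0178 / 0.9950 = 0.0179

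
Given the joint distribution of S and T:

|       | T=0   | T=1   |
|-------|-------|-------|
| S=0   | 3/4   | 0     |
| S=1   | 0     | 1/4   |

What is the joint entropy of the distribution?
H(S,T) = -Σ P(S,T) log₂ P(S,T), summed over the non-zero cells:
H(S,T) = -[(3/4)·log₂(3/4) + (1/4)·log₂(1/4)]
  = 0.3113 + 0.5000
  = 0.8113 bits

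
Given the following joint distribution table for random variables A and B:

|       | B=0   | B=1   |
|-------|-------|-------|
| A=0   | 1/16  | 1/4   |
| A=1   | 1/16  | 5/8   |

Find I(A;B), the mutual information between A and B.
Marginal P(A) (row sums):
  P(A=0) = 1/16 + 1/4 = 5/16
  P(A=1) = 1/16 + 5/8 = 11/16
Marginal P(B) (column sums):
  P(B=0) = 1/16 + 1/16 = 1/8
  P(B=1) = 1/4 + 5/8 = 7/8

H(A) = -[(5/16)·log₂(5/16) + (11/16)·log₂(11/16)]
  = 0.5244 + 0.3716
  = 0.8960 bits
H(B) = -[(1/8)·log₂(1/8) + (7/8)·log₂(7/8)]
  = 0.3750 + 0.1686
  = 0.5436 bits
H(A,B) = -[(1/16)·log₂(1/16) + (1/4)·log₂(1/4) + (1/16)·log₂(1/16) + (5/8)·log₂(5/8)]
  = 0.2500 + 0.5000 + 0.2500 + 0.4238
  = 1.4238 bits

I(A;B) = H(A) + H(B) - H(A,B)
  = 0.8960 + 0.5436 - 1.4238
  = 0.0158 bits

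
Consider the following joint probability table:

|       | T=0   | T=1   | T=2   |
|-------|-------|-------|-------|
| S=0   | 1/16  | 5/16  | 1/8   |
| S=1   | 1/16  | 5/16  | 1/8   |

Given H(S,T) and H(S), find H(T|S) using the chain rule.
From the chain rule: H(S,T) = H(S) + H(T|S)
Therefore: H(T|S) = H(S,T) - H(S)

H(S,T) = -[(1/16)·log₂(1/16) + (5/16)·log₂(5/16) + (1/8)·log₂(1/8) + (1/16)·log₂(1/16) + (5/16)·log₂(5/16) + (1/8)·log₂(1/8)]
  = 0.2500 + 0.5244 + 0.3750 + 0.2500 + 0.5244 + 0.3750
  = 2.2988 bits
Marginal P(S) (row sums):
  P(S=0) = 1/16 + 5/16 + 1/8 = 1/2
  P(S=1) = 1/16 + 5/16 + 1/8 = 1/2
H(S) = -[(1/2)·log₂(1/2) + (1/2)·log₂(1/2)]
  = 0.5000 + 0.5000
  = 1.0000 bits

H(T|S) = 2.2988 - 1.0000 = 1.2988 bits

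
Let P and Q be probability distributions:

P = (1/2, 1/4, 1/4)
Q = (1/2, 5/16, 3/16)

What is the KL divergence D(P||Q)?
D(P||Q) = Σ P(i) log₂(P(i)/Q(i))
  i=0: (1/2) × log₂((1/2)/(1/2)) = (1/2) × log₂(1) = 0.0000
  i=1: (1/4) × log₂((1/4)/(5/16)) = (1/4) × log₂(4/5) = -0.0805
  i=2: (1/4) × log₂((1/4)/(3/16)) = (1/4) × log₂(4/3) = 0.1038
D(P||Q) = 0.0000 - 0.0805 + 0.1038
  = 0.0233 bits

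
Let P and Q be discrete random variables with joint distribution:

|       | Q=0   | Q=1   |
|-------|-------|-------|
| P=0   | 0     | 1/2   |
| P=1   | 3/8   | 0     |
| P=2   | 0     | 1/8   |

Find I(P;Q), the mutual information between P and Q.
Marginal P(P) (row sums):
  P(P=0) = 0 + 1/2 = 1/2
  P(P=1) = 3/8 + 0 = 3/8
  P(P=2) = 0 + 1/8 = 1/8
Marginal P(Q) (column sums):
  P(Q=0) = 0 + 3/8 + 0 = 3/8
  P(Q=1) = 1/2 + 0 + 1/8 = 5/8

H(P) = -[(1/2)·log₂(1/2) + (3/8)·log₂(3/8) + (1/8)·log₂(1/8)]
  = 0.5000 + 0.5306 + 0.3750
  = 1.4056 bits
H(Q) = -[(3/8)·log₂(3/8) + (5/8)·log₂(5/8)]
  = 0.5306 + 0.4238
  = 0.9544 bits
H(P,Q) = -[(1/2)·log₂(1/2) + (3/8)·log₂(3/8) + (1/8)·log₂(1/8)]
  = 0.5000 + 0.5306 + 0.3750
  = 1.4056 bits

I(P;Q) = H(P) + H(Q) - H(P,Q)
  = 1.4056 + 0.9544 - 1.4056
  = 0.9544 bits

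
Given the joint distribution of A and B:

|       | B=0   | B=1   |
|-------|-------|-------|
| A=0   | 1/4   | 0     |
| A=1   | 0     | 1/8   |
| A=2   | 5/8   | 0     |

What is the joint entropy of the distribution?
H(A,B) = -Σ P(A,B) log₂ P(A,B), summed over the non-zero cells:
H(A,B) = -[(1/4)·log₂(1/4) + (1/8)·log₂(1/8) + (5/8)·log₂(5/8)]
  = 0.5000 + 0.3750 + 0.4238
  = 1.2988 bits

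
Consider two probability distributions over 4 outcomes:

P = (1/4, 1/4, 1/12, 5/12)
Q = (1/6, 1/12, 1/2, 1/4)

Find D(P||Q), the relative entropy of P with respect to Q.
D(P||Q) = Σ P(i) log₂(P(i)/Q(i))
  i=0: (1/4) × log₂((1/4)/(1/6)) = (1/4) × log₂(3/2) = 0.1462
  i=1: (1/4) × log₂((1/4)/(1/12)) = (1/4) × log₂(3) = 0.3962
  i=2: (1/12) × log₂((1/12)/(1/2)) = (1/12) × log₂(1/6) = -0.2154
  i=3: (5/12) × log₂((5/12)/(1/4)) = (5/12) × log₂(5/3) = 0.3071
D(P||Q) = 0.1462 + 0.3962 - 0.2154 + 0.3071
  = 0.6341 bits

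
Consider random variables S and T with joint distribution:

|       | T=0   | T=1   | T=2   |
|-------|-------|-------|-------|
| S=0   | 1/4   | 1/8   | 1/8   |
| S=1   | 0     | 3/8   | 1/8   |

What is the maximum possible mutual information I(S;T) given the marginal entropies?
The upper bound on mutual information is I(S;T) ≤ min(H(S), H(T)).

Marginal P(S) (row sums):
  P(S=0) = 1/4 + 1/8 + 1/8 = 1/2
  P(S=1) = 0 + 3/8 + 1/8 = 1/2
Marginal P(T) (column sums):
  P(T=0) = 1/4 + 0 = 1/4
  P(T=1) = 1/8 + 3/8 = 1/2
  P(T=2) = 1/8 + 1/8 = 1/4

H(S) = -[(1/2)·log₂(1/2) + (1/2)·log₂(1/2)]
  = 0.5000 + 0.5000
  = 1.0000 bits
H(T) = -[(1/4)·log₂(1/4) + (1/2)·log₂(1/2) + (1/4)·log₂(1/4)]
  = 0.5000 + 0.5000 + 0.5000
  = 1.5000 bits

Maximum possible I(S;T) = min(1.0000, 1.5000) = 1.0000 bits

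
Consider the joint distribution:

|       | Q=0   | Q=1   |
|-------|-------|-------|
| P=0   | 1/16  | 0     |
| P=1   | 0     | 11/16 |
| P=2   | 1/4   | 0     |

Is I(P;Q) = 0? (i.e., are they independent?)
Marginal P(P) (row sums):
  P(P=0) = 1/16 + 0 = 1/16
  P(P=1) = 0 + 11/16 = 11/16
  P(P=2) = 1/4 + 0 = 1/4
Marginal P(Q) (column sums):
  P(Q=0) = 1/16 + 0 + 1/4 = 5/16
  P(Q=1) = 0 + 11/16 + 0 = 11/16

P and Q are independent iff P(P=i,Q=j) = P(P=i)·P(Q=j) for every cell.
  P(P=0)·P(Q=0) = 1/16 × 5/16 = 5/256, but P(P=0,Q=0) = 1/16 ✗

No, P and Q are not independent. Quantitatively, I(P;Q) > 0:

H(P) = -[(1/16)·log₂(1/16) + (11/16)·log₂(11/16) + (1/4)·log₂(1/4)]
  = 0.2500 + 0.3716 + 0.5000
  = 1.1216 bits
H(Q) = -[(5/16)·log₂(5/16) + (11/16)·log₂(11/16)]
  = 0.5244 + 0.3716
  = 0.8960 bits
H(P,Q) = -[(1/16)·log₂(1/16) + (11/16)·log₂(11/16) + (1/4)·log₂(1/4)]
  = 0.2500 + 0.3716 + 0.5000
  = 1.1216 bits
I(P;Q) = H(P) + H(Q) - H(P,Q) = 1.1216 + 0.8960 - 1.1216 = 0.8960 bits > 0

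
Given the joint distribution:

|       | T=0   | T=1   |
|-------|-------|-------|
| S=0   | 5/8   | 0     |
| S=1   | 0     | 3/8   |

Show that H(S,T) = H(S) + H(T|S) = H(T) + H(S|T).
Marginal P(S) (row sums):
  P(S=0) = 5/8 + 0 = 5/8
  P(S=1) = 0 + 3/8 = 3/8
Marginal P(T) (column sums):
  P(T=0) = 5/8 + 0 = 5/8
  P(T=1) = 0 + 3/8 = 3/8

Decomposition 1: H(S) + H(T|S)
H(S) = -[(5/8)·log₂(5/8) + (3/8)·log₂(3/8)]
  = 0.4238 + 0.5306
  = 0.9544 bits
H(T|S) = -Σ P(S,T)·log₂ P(T|S), where P(T|S) = P(S,T) / P(S)
  (cells with P(S,T) = 0 contribute 0)
  (S=0,T=0): P(T|S) = (5/8)/(5/8) = 1;  -(5/8)·log₂(1) = 0.0000
  (S=1,T=1): P(T|S) = (3/8)/(3/8) = 1;  -(3/8)·log₂(1) = 0.0000
H(T|S) = 0.0000 + 0.0000
  = 0.0000 bits
H(S) + H(T|S) = 0.9544 + 0.0000 = 0.9544 bits

Decomposition 2: H(T) + H(S|T)
H(T) = -[(5/8)·log₂(5/8) + (3/8)·log₂(3/8)]
  = 0.4238 + 0.5306
  = 0.9544 bits
H(S|T) = -Σ P(S,T)·log₂ P(S|T), where P(S|T) = P(S,T) / P(T)
  (cells with P(S,T) = 0 contribute 0)
  (S=0,T=0): P(S|T) = (5/8)/(5/8) = 1;  -(5/8)·log₂(1) = 0.0000
  (S=1,T=1): P(S|T) = (3/8)/(3/8) = 1;  -(3/8)·log₂(1) = 0.0000
H(S|T) = 0.0000 + 0.0000
  = 0.0000 bits
H(T) + H(S|T) = 0.9544 + 0.0000 = 0.9544 bits

Direct computation of the joint entropy:
H(S,T) = -[(5/8)·log₂(5/8) + (3/8)·log₂(3/8)]
  = 0.4238 + 0.5306
  = 0.9544 bits

All three agree: H(S,T) = 0.9544 bits ✓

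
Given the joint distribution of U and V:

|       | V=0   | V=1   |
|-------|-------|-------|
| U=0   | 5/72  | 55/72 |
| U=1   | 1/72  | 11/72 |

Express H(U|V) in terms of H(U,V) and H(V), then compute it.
H(U|V) = H(U,V) - H(V)

Marginal P(V) (column sums):
  P(V=0) = 5/72 + 1/72 = 1/12
  P(V=1) = 55/72 + 11/72 = 11/12

H(U,V) = -[(5/72)·log₂(5/72) + (55/72)·log₂(55/72) + (1/72)·log₂(1/72) + (11/72)·log₂(11/72)]
  = 0.2672 + 0.2968 + 0.0857 + 0.4141
  = 1.0638 bits
H(V) = -[(1/12)·log₂(1/12) + (11/12)·log₂(11/12)]
  = 0.2987 + 0.1151
  = 0.4138 bits

H(U|V) = 1.0638 - 0.4138 = 0.6500 bits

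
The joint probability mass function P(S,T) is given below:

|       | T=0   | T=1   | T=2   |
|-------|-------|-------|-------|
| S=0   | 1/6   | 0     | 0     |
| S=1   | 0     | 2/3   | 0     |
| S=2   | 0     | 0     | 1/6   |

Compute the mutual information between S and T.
Marginal P(S) (row sums):
  P(S=0) = 1/6 + 0 + 0 = 1/6
  P(S=1) = 0 + 2/3 + 0 = 2/3
  P(S=2) = 0 + 0 + 1/6 = 1/6
Marginal P(T) (column sums):
  P(T=0) = 1/6 + 0 + 0 = 1/6
  P(T=1) = 0 + 2/3 + 0 = 2/3
  P(T=2) = 0 + 0 + 1/6 = 1/6

H(S) = -[(1/6)·log₂(1/6) + (2/3)·log₂(2/3) + (1/6)·log₂(1/6)]
  = 0.4308 + 0.3900 + 0.4308
  = 1.2516 bits
H(T) = -[(1/6)·log₂(1/6) + (2/3)·log₂(2/3) + (1/6)·log₂(1/6)]
  = 0.4308 + 0.3900 + 0.4308
  = 1.2516 bits
H(S,T) = -[(1/6)·log₂(1/6) + (2/3)·log₂(2/3) + (1/6)·log₂(1/6)]
  = 0.4308 + 0.3900 + 0.4308
  = 1.2516 bits

I(S;T) = H(S) + H(T) - H(S,T)
  = 1.2516 + 1.2516 - 1.2516
  = 1.2516 bits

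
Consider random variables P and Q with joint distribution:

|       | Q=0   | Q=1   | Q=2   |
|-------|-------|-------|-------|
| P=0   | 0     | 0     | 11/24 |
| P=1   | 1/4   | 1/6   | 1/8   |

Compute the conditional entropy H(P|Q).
Marginal P(Q) (column sums):
  P(Q=0) = 0 + 1/4 = 1/4
  P(Q=1) = 0 + 1/6 = 1/6
  P(Q=2) = 11/24 + 1/8 = 7/12

H(P|Q) = -Σ P(P,Q)·log₂ P(P|Q), where P(P|Q) = P(P,Q) / P(Q)
  (cells with P(P,Q) = 0 contribute 0)
  (P=0,Q=2): P(P|Q) = (11/24)/(7/12) = 11/14;  -(11/24)·log₂(11/14) = 0.1595
  (P=1,Q=0): P(P|Q) = (1/4)/(1/4) = 1;  -(1/4)·log₂(1) = 0.0000
  (P=1,Q=1): P(P|Q) = (1/6)/(1/6) = 1;  -(1/6)·log₂(1) = 0.0000
  (P=1,Q=2): P(P|Q) = (1/8)/(7/12) = 3/14;  -(1/8)·log₂(3/14) = 0.2778
H(P|Q) = 0.1595 + 0.0000 + 0.0000 + 0.2778
  = 0.4373 bits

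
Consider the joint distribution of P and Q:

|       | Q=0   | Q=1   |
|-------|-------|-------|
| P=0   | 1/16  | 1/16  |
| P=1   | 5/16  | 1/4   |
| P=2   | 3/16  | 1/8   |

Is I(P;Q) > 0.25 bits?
Marginal P(P) (row sums):
  P(P=0) = 1/16 + 1/16 = 1/8
  P(P=1) = 5/16 + 1/4 = 9/16
  P(P=2) = 3/16 + 1/8 = 5/16
Marginal P(Q) (column sums):
  P(Q=0) = 1/16 + 5/16 + 3/16 = 9/16
  P(Q=1) = 1/16 + 1/4 + 1/8 = 7/16

H(P) = -[(1/8)·log₂(1/8) + (9/16)·log₂(9/16) + (5/16)·log₂(5/16)]
  = 0.3750 + 0.4669 + 0.5244
  = 1.3663 bits
H(Q) = -[(9/16)·log₂(9/16) + (7/16)·log₂(7/16)]
  = 0.4669 + 0.5218
  = 0.9887 bits
H(P,Q) = -[(1/16)·log₂(1/16) + (1/16)·log₂(1/16) + (5/16)·log₂(5/16) + (1/4)·log₂(1/4) + (3/16)·log₂(3/16) + (1/8)·log₂(1/8)]
  = 0.2500 + 0.2500 + 0.5244 + 0.5000 + 0.4528 + 0.3750
  = 2.3522 bits

I(P;Q) = H(P) + H(Q) - H(P,Q)
  = 1.3663 + 0.9887 - 2.3522
  = 0.0028 bits

No. I(P;Q) = 0.0028 bits, which is ≤ 0.25 bits.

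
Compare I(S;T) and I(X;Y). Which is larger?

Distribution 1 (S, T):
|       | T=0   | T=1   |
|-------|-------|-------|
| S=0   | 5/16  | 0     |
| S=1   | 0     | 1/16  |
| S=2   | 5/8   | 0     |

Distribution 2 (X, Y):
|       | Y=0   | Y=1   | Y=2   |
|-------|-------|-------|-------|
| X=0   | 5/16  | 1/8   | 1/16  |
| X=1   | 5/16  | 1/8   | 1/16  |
Distribution 1 (S, T):
Marginal P(S) (row sums):
  P(S=0) = 5/16 + 0 = 5/16
  P(S=1) = 0 + 1/16 = 1/16
  P(S=2) = 5/8 + 0 = 5/8
Marginal P(T) (column sums):
  P(T=0) = 5/16 + 0 + 5/8 = 15/16
  P(T=1) = 0 + 1/16 + 0 = 1/16

H(S) = -[(5/16)·log₂(5/16) + (1/16)·log₂(1/16) + (5/8)·log₂(5/8)]
  = 0.5244 + 0.2500 + 0.4238
  = 1.1982 bits
H(T) = -[(15/16)·log₂(15/16) + (1/16)·log₂(1/16)]
  = 0.0873 + 0.2500
  = 0.3373 bits
H(S,T) = -[(5/16)·log₂(5/16) + (1/16)·log₂(1/16) + (5/8)·log₂(5/8)]
  = 0.5244 + 0.2500 + 0.4238
  = 1.1982 bits

I(S;T) = H(S) + H(T) - H(S,T)
  = 1.1982 + 0.3373 - 1.1982
  = 0.3373 bits

Distribution 2 (X, Y):
Marginal P(X) (row sums):
  P(X=0) = 5/16 + 1/8 + 1/16 = 1/2
  P(X=1) = 5/16 + 1/8 + 1/16 = 1/2
Marginal P(Y) (column sums):
  P(Y=0) = 5/16 + 5/16 = 5/8
  P(Y=1) = 1/8 + 1/8 = 1/4
  P(Y=2) = 1/16 + 1/16 = 1/8

H(X) = -[(1/2)·log₂(1/2) + (1/2)·log₂(1/2)]
  = 0.5000 + 0.5000
  = 1.0000 bits
H(Y) = -[(5/8)·log₂(5/8) + (1/4)·log₂(1/4) + (1/8)·log₂(1/8)]
  = 0.4238 + 0.5000 + 0.3750
  = 1.2988 bits
H(X,Y) = -[(5/16)·log₂(5/16) + (1/8)·log₂(1/8) + (1/16)·log₂(1/16) + (5/16)·log₂(5/16) + (1/8)·log₂(1/8) + (1/16)·log₂(1/16)]
  = 0.5244 + 0.3750 + 0.2500 + 0.5244 + 0.3750 + 0.2500
  = 2.2988 bits

I(X;Y) = H(X) + H(Y) - H(X,Y)
  = 1.0000 + 1.2988 - 2.2988
  = 0.0000 bits

I(S;T) = 0.3373 bits > I(X;Y) = 0.0000 bits, so (S, T) has the higher mutual information (stronger dependence).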